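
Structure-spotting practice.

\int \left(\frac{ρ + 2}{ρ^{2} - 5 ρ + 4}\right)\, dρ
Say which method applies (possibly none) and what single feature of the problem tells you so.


Best approach: partial fractions — the denominator ρ^{2} - 5 ρ + 4 factors, so the quotient decomposes into elementary partial fractions term by term.


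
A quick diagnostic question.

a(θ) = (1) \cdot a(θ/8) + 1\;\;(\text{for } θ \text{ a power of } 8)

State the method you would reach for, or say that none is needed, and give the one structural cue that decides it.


Method: the master substitution — the argument contracts 8-fold per step: reindex θ exponentially and solve the linear recurrence in the new index.


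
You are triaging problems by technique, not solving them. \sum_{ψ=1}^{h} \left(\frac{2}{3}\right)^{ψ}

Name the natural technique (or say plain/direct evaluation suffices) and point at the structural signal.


Best approach: the geometric series formula — check a ratio of consecutive terms: it is \frac{2}{3}, independent of the index, so the geometric formula closes the sum.


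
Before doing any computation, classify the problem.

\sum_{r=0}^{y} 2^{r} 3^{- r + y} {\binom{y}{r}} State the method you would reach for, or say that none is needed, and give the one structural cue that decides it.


Best approach: the binomial theorem — the binomial coefficients weight matched powers of 2 and 3, which is exactly the expansion of a binomial power.


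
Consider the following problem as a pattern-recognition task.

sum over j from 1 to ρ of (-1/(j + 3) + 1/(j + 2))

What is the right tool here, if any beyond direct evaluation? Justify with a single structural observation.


Method: telescoping — each term adds 1/(j + 2) and subtracts the same expression advanced one index; that subtracted piece cancels against the next term's added copy — only the boundary terms survive.


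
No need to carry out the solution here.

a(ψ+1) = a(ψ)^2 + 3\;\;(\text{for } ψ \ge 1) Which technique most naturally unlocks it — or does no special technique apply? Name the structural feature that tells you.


Technique: no special technique — the recurrence is nonlinear in the sequence values; study it directly, no linear machinery applies.


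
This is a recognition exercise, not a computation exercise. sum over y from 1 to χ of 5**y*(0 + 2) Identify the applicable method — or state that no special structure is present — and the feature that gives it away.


Best approach: the geometric series formula — each term is 5 times the previous one, so the geometric-series formula applies directly.


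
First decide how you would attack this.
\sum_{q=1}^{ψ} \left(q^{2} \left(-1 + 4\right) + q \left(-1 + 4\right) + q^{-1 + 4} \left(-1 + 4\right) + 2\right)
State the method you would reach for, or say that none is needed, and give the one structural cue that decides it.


Best approach: no special technique — with only polynomial terms in q present, the classical sum-of-powers identities are all you need.


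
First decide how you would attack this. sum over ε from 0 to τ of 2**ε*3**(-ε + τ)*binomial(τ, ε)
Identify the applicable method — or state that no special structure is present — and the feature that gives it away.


Technique: the binomial theorem — the binomial coefficients weight matched powers of 2 and 3, which is exactly the expansion of a binomial power.


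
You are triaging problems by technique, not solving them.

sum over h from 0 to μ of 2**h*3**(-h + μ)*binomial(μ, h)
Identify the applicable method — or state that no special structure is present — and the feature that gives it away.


Technique: the binomial theorem — terms weighting binomial(μ, h) against matched powers of 2 and 3 reassemble into (2 + 3)^μ by the binomial theorem.


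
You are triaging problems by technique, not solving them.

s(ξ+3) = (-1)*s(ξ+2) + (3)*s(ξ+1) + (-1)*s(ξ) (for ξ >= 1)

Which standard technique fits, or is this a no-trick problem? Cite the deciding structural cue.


Diagnosis: the characteristic-root method — shift-invariance with fixed coefficients calls for exponential trials; the characteristic polynomial finds every r^ξ.


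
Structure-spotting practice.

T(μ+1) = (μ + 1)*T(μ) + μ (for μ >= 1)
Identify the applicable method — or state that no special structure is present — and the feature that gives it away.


Technique: a summation factor — one step of memory with a weight μ + 1 that changes as the index grows — the summation-factor construction is built for this.


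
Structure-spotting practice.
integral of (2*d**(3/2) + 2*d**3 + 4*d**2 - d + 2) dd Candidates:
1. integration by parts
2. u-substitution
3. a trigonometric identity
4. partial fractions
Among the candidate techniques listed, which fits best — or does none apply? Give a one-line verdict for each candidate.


Diagnosis: no special technique — a term-by-term power-rule job in d; no substitution or rearrangement earns its keep here.
- integration by parts: no split into a nonconstant polynomial times one of the standard kernels — exp, sine, or cosine of a linear argument, or a logarithm — applies here.
- u-substitution: no subexpression of the integrand pairs with its own derivative as a factor — individual terms may offer their own substitutions, but any change of variable covering the whole integral would have to be constructed from outside the expression.
- a trigonometric identity — with no trigonometric functions present, identity rewriting has no target.
- partial fractions: the expression is not a ratio of polynomials that decomposes further.


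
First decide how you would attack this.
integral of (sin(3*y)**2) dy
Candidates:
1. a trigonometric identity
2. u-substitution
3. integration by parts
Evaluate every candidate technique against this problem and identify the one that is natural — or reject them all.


Method: a trigonometric identity — sin(3*y)**2 calls for power reduction: rewrite via double angles before any antiderivative is attempted.
- a trigonometric identity: applies; the problem has the shape this method handles.
- u-substitution — no subexpression of the integrand serves as a whole-integral substitution inner — individual terms may offer their own, but none carries its derivative as a factor of the full integrand; a working change of variable would have to be constructed from outside the expression.
- integration by parts: not the fit here: there is no polynomial factor to ladder down — parts can still close the trigonometric product by recursion, though the identity rewrite is the direct route.


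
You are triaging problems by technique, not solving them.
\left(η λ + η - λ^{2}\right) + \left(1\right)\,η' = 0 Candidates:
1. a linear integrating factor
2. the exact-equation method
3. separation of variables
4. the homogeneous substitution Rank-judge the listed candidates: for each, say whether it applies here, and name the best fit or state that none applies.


Verdict: a linear integrating factor — linear in the unknown with genuine forcing: multiply through by the exponential of the integrated coefficient and the left side closes into one derivative.
- a linear integrating factor: yes, a natural case for it.
- the exact-equation method: no potential function has this form as its differential, as written.
- separation of variables: the two dependences are entangled, not a clean product of one-variable pieces.
- the homogeneous substitution: solved for the derivative, the right side changes under joint scaling of the two variables.


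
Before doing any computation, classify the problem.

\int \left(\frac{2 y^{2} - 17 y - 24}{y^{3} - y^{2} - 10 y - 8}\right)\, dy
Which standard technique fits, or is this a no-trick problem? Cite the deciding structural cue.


Method: partial fractions — with y^{3} - y^{2} - 10 y - 8 factorable and the degree on top strictly smaller, simple-fraction decomposition is immediate.


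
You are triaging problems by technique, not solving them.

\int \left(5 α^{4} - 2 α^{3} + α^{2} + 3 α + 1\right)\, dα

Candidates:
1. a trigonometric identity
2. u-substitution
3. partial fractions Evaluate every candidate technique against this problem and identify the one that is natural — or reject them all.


Diagnosis: no special technique — every term is a constant multiple of a power of α; term-wise power-rule integration needs no preliminary transformation.
- a trigonometric identity: there is no trigonometric structure at all — the integrand carries no sine or cosine to rewrite.
- u-substitution: no substitution does more than relabel what direct integration already handles.
- partial fractions: there is no rational-function structure to decompose.


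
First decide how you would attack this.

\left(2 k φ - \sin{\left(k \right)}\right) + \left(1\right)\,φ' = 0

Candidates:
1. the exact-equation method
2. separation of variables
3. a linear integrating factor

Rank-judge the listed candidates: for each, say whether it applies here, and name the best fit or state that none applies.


Verdict: a linear integrating factor — first power of φ, nonzero forcing: the integrating-factor recipe applies verbatim with p = 2 k.
- the exact-equation method — exactness fails on the nose — the mixed partials do not match.
- separation of variables — the two dependences are entangled, not a clean product of one-variable pieces.
- a linear integrating factor — applicable, and directly so.


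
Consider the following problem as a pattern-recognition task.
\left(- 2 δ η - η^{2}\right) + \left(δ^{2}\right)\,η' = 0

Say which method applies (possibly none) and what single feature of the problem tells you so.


Method: the homogeneous substitution — the slope is degree-zero homogeneous: the ratio substitution v = η/δ collapses it. A Bernoulli rewrite works here as the equation stands — the homogeneous substitution is the more immediate reading.


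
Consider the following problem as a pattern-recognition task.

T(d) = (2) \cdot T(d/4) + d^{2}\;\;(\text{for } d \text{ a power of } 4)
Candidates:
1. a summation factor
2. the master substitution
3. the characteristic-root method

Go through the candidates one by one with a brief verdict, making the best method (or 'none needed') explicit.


Diagnosis: the master substitution — treat m = log base 4 of d as the new clock: one recursion step advances m by one while d scales by 4.
- a summation factor: the recursion divides its index rather than shifting it — there is no previous-term chain for a summation factor to telescope.
- the master substitution: yes, a natural case for it.
- the characteristic-root method — a divided-index call is not the fixed-shift linear shape that characteristic roots solve.


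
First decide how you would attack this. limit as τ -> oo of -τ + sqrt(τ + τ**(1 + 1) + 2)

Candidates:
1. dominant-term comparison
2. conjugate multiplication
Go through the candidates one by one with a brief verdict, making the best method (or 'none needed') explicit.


Technique: conjugate multiplication — an infinity-minus-infinity difference with a surviving radical — multiply by the conjugate to cancel the divergence.
- dominant-term comparison — leading-power comparison does not apply to this form.
- conjugate multiplication — yes — fits the structure here.


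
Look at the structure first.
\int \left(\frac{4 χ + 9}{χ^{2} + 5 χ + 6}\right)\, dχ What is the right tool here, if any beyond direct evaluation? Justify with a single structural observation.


Technique: partial fractions — the denominator χ^{2} + 5 χ + 6 factors, so the quotient decomposes into elementary partial fractions term by term.


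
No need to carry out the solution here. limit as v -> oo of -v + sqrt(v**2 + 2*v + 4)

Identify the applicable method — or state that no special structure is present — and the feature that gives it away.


Verdict: conjugate multiplication — turning the difference into a conjugate-rationalized ratio makes the limit readable.


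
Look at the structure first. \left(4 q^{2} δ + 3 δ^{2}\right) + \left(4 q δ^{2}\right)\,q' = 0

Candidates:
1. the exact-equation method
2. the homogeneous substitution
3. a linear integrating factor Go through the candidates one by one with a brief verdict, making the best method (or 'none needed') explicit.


Verdict: the exact-equation method — 4 q^{2} δ + 3 δ^{2} and 4 q δ^{2} pass the exactness check on the nose, so no integrating factor in δ or q is needed at all.
- the exact-equation method: yes — fits the structure here.
- the homogeneous substitution — rescaling both variables together changes the slope, so no ratio substitution collapses it.
- a linear integrating factor — a nonlinear term in the unknown puts this outside the integrating-factor template.


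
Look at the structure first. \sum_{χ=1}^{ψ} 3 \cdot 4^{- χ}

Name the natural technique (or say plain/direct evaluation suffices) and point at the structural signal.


Method: the geometric series formula — consecutive terms stand in a fixed index-free ratio — the geometric sum formula closes it.


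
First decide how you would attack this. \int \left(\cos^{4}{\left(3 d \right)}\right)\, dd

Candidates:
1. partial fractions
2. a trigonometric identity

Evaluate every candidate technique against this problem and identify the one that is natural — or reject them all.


Technique: a trigonometric identity — \cos^{4}{\left(3 d \right)} is the textbook power-reduction case — identities first, antiderivatives second.
- partial fractions: the expression is not a ratio of polynomials that decomposes further.
- a trigonometric identity — applicable, and directly so.


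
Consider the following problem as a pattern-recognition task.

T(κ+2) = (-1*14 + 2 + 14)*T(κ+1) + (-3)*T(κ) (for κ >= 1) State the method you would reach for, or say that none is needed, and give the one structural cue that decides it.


Technique: the characteristic-root method — because shifting κ leaves the equation's coefficients unchanged, exponential trials reduce it to algebra.


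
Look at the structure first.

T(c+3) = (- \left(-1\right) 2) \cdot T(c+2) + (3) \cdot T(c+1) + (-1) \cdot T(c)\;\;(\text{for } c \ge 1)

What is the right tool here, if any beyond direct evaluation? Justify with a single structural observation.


Method: the characteristic-root method — the recurrence treats every index alike (constant coefficients, no forcing) — precisely the regime where r^c trials close it.


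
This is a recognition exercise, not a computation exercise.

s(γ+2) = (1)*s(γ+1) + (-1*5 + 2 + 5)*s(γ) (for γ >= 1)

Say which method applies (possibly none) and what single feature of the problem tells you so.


Verdict: the characteristic-root method — linear, homogeneous, constant coefficients: solutions of the form r^γ exist — find the roots of the characteristic polynomial.


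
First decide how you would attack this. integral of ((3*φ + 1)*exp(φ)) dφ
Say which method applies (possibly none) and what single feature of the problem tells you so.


Diagnosis: integration by parts — the integrand splits as 3*φ + 1 times exp(φ) — repeatedly differentiating the polynomial part kills it, which is the parts ladder.


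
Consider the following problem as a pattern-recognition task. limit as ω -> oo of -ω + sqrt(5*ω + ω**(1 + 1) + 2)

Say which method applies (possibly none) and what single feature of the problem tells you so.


Technique: conjugate multiplication — neither sqrt(5*ω + ω**(1 + 1) + 2) nor ω converges alone, so rewrite their difference as a conjugate-rationalized quotient first.


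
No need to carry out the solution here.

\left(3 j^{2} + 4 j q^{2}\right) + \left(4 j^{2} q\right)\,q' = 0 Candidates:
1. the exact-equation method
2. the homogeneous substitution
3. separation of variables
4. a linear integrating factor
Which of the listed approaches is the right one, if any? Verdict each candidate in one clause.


Verdict: the exact-equation method — because the two cross partials coincide, the form is conservative as written — recover its potential in (j, q).
- the exact-equation method — yes, a natural case for it.
- the homogeneous substitution: the ratio substitution does not collapse this equation.
- separation of variables: the two dependences do not factor apart.
- a linear integrating factor: a nonlinear term in the unknown puts this outside the integrating-factor template.


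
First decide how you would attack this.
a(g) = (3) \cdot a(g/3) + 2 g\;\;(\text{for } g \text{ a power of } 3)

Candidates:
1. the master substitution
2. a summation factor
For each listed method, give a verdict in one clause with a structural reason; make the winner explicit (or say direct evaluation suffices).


Best approach: the master substitution — the argument contracts 3-fold per step: reindex g exponentially and solve the linear recurrence in the new index.
- the master substitution: yes, a natural case for it.
- a summation factor: a divided-index call is outside the fixed-shift first-order family a summation factor normalizes.


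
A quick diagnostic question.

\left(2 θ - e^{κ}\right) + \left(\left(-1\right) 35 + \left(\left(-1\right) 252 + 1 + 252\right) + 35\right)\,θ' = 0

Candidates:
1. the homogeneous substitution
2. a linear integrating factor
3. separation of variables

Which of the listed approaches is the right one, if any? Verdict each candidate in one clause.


Verdict: a linear integrating factor — arrange it as θ' + 2·θ = (the forcing term) and the integrating factor does the rest.
- the homogeneous substitution — the slope does not depend on the ratio of the variables alone.
- a linear integrating factor — yes, a natural case for it.
- separation of variables — no division isolates the independent variable from the unknown.


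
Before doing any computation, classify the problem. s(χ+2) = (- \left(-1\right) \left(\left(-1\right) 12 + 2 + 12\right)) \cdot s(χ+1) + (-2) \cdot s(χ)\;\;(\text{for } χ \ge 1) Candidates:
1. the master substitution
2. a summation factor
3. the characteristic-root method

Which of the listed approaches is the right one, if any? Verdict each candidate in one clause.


Technique: the characteristic-root method — because shifting χ leaves the equation's coefficients unchanged, exponential trials reduce it to algebra.
- the master substitution: with no divided-index recursive call, reindexing by powers of a base buys nothing.
- a summation factor: the recurrence reaches back more than one step, outside the first-order family a summation factor normalizes.
- the characteristic-root method: yes, a natural case for it.


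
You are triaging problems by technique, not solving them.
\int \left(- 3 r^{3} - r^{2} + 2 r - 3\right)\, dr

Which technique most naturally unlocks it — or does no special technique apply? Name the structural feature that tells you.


Verdict: no special technique — nothing composite, nothing rational, nothing trigonometric — each constant-multiple power of r integrates by the power rule alone.


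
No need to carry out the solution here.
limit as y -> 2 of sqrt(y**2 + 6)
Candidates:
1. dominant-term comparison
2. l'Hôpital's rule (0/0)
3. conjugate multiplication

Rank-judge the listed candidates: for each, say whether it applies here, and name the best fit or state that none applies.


Diagnosis: no special technique — the expression is continuous at the evaluation point — substitute directly; no indeterminate form appears.
- dominant-term comparison: this is not a rational comparison of growth rates at infinity.
- l'Hôpital's rule (0/0) — evaluation at the point is determinate, so the rule has nothing to repair.
- conjugate multiplication — there are no radicals in tension whose conjugate would simplify matters.


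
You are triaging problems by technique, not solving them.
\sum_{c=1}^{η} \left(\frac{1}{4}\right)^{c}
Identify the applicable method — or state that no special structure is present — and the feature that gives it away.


Best approach: the geometric series formula — term-over-term division gives \frac{1}{4} every time — index-free ratio, geometric sum formula applies.


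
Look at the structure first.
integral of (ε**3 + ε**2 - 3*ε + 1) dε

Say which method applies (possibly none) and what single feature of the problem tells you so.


Technique: no special technique — nothing composite, nothing rational, nothing trigonometric — each constant-multiple power of ε integrates by the power rule alone.


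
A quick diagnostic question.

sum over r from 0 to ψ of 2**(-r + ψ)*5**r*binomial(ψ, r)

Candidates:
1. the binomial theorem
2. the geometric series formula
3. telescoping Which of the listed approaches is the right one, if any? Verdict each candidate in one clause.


Technique: the binomial theorem — binomial(ψ, r) weighting matched powers of 5 and 2 is the expanded form of (5 + 2)^ψ — fold it back up.
- the binomial theorem — a fit — the right tool for this form.
- the geometric series formula: the term-to-term ratio drifts with the index — the one thing the geometric formula cannot absorb.
- telescoping: writing out consecutive terms as given produces no pairwise cancellation.


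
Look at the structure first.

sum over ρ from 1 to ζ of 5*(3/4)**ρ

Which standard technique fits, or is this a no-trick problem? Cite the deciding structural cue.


Diagnosis: the geometric series formula — the ratio of consecutive terms is the constant 3/4, independent of the index — a geometric sum.


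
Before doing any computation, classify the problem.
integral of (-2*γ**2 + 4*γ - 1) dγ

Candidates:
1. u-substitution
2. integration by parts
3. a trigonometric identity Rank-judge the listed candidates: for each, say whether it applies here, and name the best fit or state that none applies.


Verdict: no special technique — scan for structure and find none: constant multiples of powers of γ, integrate directly.
- u-substitution: any workable substitution here is cosmetic — the integrand is already in directly integrable form.
- integration by parts — splitting off a factor buys nothing — the integrand integrates directly without parts.
- a trigonometric identity: no sine or cosine appears, so there is nothing for a trigonometric identity to act on.


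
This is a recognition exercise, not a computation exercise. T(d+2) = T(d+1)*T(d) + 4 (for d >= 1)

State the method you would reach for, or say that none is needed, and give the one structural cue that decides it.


Verdict: no special technique — the unknown enters the rule nonlinearly, not as a weighted sum — no linear method is even well-posed.


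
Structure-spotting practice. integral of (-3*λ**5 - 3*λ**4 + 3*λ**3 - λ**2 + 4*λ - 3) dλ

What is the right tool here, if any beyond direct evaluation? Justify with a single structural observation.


Diagnosis: no special technique — a term-by-term power-rule job in λ; no substitution or rearrangement earns its keep here.


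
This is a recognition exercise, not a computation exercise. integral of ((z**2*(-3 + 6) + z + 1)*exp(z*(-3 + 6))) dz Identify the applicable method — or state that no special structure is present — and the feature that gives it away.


Best approach: integration by parts — (z**2*(-3 + 6) + z + 1) dies after finitely many derivatives while exp(z*(-3 + 6)) cycles under integration — the tabular/parts setup.


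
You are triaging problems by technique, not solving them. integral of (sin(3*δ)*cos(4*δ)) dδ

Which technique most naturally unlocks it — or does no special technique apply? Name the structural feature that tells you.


Verdict: a trigonometric identity — distinct frequencies under one product (sin(3*δ)*cos(4*δ)): the product-to-sum identity is the systematic route to an integrable form.


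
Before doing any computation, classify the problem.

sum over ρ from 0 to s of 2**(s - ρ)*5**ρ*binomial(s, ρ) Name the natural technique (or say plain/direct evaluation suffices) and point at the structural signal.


Technique: the binomial theorem — the summand is term ρ of a binomial expansion in 5 and 2; the whole sum is a single power.


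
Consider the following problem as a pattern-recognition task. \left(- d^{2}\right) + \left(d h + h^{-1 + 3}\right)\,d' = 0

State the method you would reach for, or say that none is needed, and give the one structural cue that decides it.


Diagnosis: the homogeneous substitution — the slope is degree-zero homogeneous: the ratio substitution v = d/h collapses it. This can also be massaged into Bernoulli form (the roles of the variables may need exchanging); the homogeneous substitution avoids that setup.


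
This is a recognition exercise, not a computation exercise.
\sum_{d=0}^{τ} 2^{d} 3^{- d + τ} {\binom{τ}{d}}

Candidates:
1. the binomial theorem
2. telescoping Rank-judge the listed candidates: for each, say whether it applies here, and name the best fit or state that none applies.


Diagnosis: the binomial theorem — terms weighting {\binom{τ}{d}} against matched powers of 2 and 3 reassemble into (2 + 3)^τ by the binomial theorem.
- the binomial theorem: applicable, and directly so.
- telescoping — as presented, consecutive terms share no shifted copy to cancel against — no rewrite is on display to change that.


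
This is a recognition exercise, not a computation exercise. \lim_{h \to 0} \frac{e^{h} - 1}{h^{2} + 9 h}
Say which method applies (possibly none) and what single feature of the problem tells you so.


Verdict: l'Hôpital's rule (0/0) — plug in 0: top and bottom both hit zero, so differentiate each and retry. One could equally expand both pieces locally and compare leading terms; the rule does that in one stroke.


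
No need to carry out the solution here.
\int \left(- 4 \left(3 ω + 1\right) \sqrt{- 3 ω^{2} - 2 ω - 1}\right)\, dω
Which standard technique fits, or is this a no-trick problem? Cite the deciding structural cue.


Method: u-substitution — collected, the integrand has one factor that is, up to a constant, the derivative of an inner expression the rest depends on — substitute for that inner expression.


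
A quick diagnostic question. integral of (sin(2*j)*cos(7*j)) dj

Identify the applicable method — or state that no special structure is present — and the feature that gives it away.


Method: a trigonometric identity — cross-frequency products like sin(2*j)*cos(7*j) are the textbook product-to-sum case — the identity converts them to directly integrable sinusoids.


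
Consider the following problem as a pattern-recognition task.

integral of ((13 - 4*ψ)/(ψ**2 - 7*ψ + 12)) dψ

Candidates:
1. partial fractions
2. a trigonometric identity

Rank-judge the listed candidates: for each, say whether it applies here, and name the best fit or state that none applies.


Verdict: partial fractions — once ψ**2 - 7*ψ + 12 is factored, each root contributes a simple-fraction term; integrate them one at a time.
- partial fractions: yes — fits the structure here.
- a trigonometric identity — there is no trigonometric structure at all — the integrand carries no sine or cosine to rewrite.


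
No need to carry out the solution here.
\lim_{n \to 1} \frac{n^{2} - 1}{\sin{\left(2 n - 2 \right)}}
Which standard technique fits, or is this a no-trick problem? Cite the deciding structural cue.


Best approach: l'Hôpital's rule (0/0) — plug in 1: top and bottom both hit zero, so differentiate each and retry. The standard small-argument limits would also carry it; the rule is the systematic route.


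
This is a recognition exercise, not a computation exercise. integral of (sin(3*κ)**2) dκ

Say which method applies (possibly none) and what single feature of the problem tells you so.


Best approach: a trigonometric identity — sin(3*κ)**2 is an even power — the power-reduction identity rewrites it into first-degree cosines.


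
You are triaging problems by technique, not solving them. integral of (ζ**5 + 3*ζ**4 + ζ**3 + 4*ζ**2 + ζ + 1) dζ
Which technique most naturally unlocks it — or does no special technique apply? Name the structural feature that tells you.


Verdict: no special technique — the integrand is a sum of constant multiples of powers of ζ — integrate term by term.


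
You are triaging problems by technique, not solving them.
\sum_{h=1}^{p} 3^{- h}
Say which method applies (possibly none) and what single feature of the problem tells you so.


Method: the geometric series formula — consecutive terms stand in a fixed index-free ratio — the geometric sum formula closes it.


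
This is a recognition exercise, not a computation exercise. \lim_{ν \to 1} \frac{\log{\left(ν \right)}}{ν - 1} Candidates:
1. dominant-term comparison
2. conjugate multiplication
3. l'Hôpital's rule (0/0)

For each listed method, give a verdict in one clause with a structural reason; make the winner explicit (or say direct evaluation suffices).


Best approach: l'Hôpital's rule (0/0) — numerator and denominator both vanish at 1 — a genuine 0/0 form, which is exactly when l'Hôpital applies. The standard small-argument limits would also carry it; the rule is the systematic route.
- dominant-term comparison — no ranking of term growth rates resolves the limit here.
- conjugate multiplication — no difference of divergent radicals appears, so rationalizing has nothing to cancel.
- l'Hôpital's rule (0/0) — applies; the problem has the shape this method handles.


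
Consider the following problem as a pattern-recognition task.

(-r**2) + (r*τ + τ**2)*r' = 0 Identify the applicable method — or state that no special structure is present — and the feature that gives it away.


Best approach: the homogeneous substitution — the slope's numerator and denominator share total degree; set v = r/τ and the equation drops to separable form. Suitably rearranged — at times with the variables' roles exchanged — this doubles as a Bernoulli equation; the homogeneous reading needs no such setup.


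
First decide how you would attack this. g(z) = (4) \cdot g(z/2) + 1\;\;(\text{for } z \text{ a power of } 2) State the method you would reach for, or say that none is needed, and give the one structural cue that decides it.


Diagnosis: the master substitution — treat m = log base 2 of z as the new clock: one recursion step advances m by one while z scales by 2.


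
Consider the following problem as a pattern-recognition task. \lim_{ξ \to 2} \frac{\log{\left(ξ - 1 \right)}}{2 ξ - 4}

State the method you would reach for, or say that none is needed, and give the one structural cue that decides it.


Verdict: l'Hôpital's rule (0/0) — substituting 2 gives 0 over 0; differentiate top and bottom once and re-evaluate. One could equally expand both pieces locally and compare leading terms; the rule does that in one stroke.


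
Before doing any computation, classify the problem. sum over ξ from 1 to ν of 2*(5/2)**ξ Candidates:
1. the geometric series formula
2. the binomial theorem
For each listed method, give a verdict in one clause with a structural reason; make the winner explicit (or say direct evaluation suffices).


Method: the geometric series formula — check a ratio of consecutive terms: it is 5/2, independent of the index, so the geometric formula closes the sum.
- the geometric series formula: yes, a natural case for it.
- the binomial theorem: there is no pair of bases whose matched powers would reassemble into a single binomial power.


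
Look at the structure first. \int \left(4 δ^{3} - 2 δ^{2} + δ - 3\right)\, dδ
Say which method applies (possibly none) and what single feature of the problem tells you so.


Verdict: no special technique — scan for structure and find none: constant multiples of powers of δ, integrate directly.


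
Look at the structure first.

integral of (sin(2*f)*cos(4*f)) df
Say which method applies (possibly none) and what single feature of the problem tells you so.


Verdict: a trigonometric identity — apply product-to-sum to sin(2*f)*cos(4*f): two clean single-angle terms replace one awkward product.


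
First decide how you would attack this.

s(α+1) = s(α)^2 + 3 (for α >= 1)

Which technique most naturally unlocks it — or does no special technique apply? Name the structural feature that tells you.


Verdict: no special technique — no ansatz, no master substitution, no summation factor survives the nonlinearity here.


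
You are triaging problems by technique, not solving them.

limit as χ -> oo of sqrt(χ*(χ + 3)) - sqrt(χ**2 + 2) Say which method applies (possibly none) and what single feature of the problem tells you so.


Verdict: conjugate multiplication — sqrt(χ*(χ + 3)) and sqrt(χ**2 + 2) both blow up, but their difference is tame once the conjugate rationalizes it.


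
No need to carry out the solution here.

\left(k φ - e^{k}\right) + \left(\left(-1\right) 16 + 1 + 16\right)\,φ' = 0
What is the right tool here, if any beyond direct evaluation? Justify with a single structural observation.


Best approach: a linear integrating factor — first power of φ, nonzero forcing: the integrating-factor recipe applies verbatim with p = k.


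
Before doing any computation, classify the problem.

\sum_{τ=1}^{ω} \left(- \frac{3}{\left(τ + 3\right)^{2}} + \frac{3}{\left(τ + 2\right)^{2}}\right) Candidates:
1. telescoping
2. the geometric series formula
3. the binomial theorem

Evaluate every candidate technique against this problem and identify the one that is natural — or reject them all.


Diagnosis: telescoping — the summand is \frac{3}{\left(τ + 2\right)^{2}} minus the same expression shifted by one, so consecutive terms cancel in pairs.
- telescoping — yes, a natural case for it.
- the geometric series formula: consecutive terms are not related by a fixed multiplier.
- the binomial theorem — no binomial coefficients pair up with complementary powers here.


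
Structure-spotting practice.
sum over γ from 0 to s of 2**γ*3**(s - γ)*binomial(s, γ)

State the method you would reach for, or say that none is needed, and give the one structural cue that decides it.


Method: the binomial theorem — the summand is term γ of a binomial expansion in 2 and 3; the whole sum is a single power.


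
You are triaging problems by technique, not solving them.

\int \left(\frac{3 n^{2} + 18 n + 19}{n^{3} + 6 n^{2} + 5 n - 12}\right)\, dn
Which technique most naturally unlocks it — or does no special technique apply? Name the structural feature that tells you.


Verdict: partial fractions — the denominator n^{3} + 6 n^{2} + 5 n - 12 factors, so the quotient decomposes into elementary partial fractions term by term.


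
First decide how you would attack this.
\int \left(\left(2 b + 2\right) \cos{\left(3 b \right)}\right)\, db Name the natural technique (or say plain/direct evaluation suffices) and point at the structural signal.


Verdict: integration by parts — 2 b + 2 dies after finitely many derivatives while \cos{\left(3 b \right)} cycles under integration — the tabular/parts setup.


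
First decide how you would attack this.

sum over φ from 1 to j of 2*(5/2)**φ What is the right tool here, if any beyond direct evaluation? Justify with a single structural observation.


Verdict: the geometric series formula — consecutive terms stand in a fixed index-free ratio — the geometric sum formula closes it.


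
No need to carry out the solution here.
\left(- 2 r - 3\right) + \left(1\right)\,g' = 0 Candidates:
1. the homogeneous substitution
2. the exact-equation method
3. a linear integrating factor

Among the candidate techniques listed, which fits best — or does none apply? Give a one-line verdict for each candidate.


Diagnosis: no special technique — the slope is a pure function of r; integrate both sides and be done.
- the homogeneous substitution: the slope is not a function of the ratio of the variables alone.
- the exact-equation method — the unknown never enters the equation — exactness holds emptily, with nothing for the method to add.
- a linear integrating factor — the linear template holds only trivially here (the unknown is absent, so the coefficient is zero) — the method is not the natural label.


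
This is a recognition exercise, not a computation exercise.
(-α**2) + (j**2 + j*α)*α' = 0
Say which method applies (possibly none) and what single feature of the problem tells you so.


Method: the homogeneous substitution — scaling j and α together leaves the slope fixed — it depends only on α/j, so substitute the ratio. A Bernoulli substitution after rearrangement (possibly exchanging dependent and independent variable) is a fair alternative; the homogeneous route works on the equation as it stands.


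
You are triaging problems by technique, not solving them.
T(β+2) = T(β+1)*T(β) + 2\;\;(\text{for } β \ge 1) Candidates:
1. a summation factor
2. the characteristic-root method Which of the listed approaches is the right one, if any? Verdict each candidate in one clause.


Technique: no special technique — the update rule curves (it is not linear in the unknown sequence), so no superposition-based closed form attaches — iterate or study it directly.
- a summation factor — no summation factor applies — the rule is not linear in the sequence values.
- the characteristic-root method — the recursion is nonlinear in the sequence values, so no linear-modes ansatz applies.


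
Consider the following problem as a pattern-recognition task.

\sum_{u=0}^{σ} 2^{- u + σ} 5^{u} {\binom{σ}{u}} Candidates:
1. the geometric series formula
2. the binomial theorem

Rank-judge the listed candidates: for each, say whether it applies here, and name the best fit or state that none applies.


Diagnosis: the binomial theorem — {\binom{σ}{u}} weighting matched powers of 5 and 2 is the expanded form of (5 + 2)^σ — fold it back up.
- the geometric series formula — dividing successive terms gives an index-dependent quantity, not a constant.
- the binomial theorem — applicable, and directly so.


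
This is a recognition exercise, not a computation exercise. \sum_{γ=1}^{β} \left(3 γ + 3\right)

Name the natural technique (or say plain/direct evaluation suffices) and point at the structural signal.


Technique: no special technique — Faulhaber territory: sum each constant-multiple power of γ with its closed-form formula, no trick required.


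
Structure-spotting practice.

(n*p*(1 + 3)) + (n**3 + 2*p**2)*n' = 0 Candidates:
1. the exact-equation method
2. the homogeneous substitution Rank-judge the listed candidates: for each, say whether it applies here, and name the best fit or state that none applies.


Best approach: the exact-equation method — because the two cross partials coincide, the form is conservative as written — recover its potential in (p, n).
- the exact-equation method: applicable, and directly so.
- the homogeneous substitution: the slope changes under joint rescaling, failing the degree-zero test.


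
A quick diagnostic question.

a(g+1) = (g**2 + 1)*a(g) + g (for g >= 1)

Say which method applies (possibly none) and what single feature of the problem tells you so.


Diagnosis: a summation factor — with the index-dependent coefficient g**2 + 1, dividing by the cumulative product turns the left side into a pure difference.


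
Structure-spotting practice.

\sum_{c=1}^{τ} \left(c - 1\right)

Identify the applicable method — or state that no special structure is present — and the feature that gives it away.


Diagnosis: no special technique — Faulhaber territory: sum each constant-multiple power of c with its closed-form formula, no trick required.
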